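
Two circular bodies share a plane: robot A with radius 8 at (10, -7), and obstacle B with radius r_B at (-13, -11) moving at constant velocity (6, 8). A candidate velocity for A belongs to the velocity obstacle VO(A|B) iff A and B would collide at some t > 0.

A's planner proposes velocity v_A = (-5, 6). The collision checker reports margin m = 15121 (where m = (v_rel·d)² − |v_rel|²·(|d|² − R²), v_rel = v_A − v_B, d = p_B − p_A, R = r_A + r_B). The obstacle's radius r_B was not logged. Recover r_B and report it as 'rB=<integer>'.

m = 15121
d = (-23, -4);  v_rel = (-11, -2),  |v_rel|² = 125
v_rel×d = (-11)·(-4) − (-2)·(-23) = -2
since m = R²·125 − (-2)²:  R² = (4 + 15121) / 125 = 121
R = √121 = 11  ⇒  r_B = 11 − 8 = 3

rB=3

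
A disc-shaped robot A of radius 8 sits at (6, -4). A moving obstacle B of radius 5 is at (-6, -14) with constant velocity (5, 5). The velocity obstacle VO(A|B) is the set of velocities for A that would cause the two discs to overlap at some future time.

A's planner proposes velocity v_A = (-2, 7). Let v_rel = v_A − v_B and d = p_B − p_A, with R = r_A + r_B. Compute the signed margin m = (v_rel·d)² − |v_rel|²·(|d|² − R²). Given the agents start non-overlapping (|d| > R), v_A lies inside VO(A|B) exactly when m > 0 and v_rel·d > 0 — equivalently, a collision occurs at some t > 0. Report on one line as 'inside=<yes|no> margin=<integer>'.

d = (-12, -10),  |d|² = 244;  R = 8+5 = 13,  c = 244−13² = 75
v_rel = (-7, 2),  |v_rel|² = 53;  v_rel·d = (-7)·(-12) + (2)·(-10) = 64
53·t² − 128·t + 75 = 0  ⇒  m = 64² − 53·75 = 121
m = 121 > 0,  v_rel·d = 64 > 0  ⇒  inside

inside=yes margin=121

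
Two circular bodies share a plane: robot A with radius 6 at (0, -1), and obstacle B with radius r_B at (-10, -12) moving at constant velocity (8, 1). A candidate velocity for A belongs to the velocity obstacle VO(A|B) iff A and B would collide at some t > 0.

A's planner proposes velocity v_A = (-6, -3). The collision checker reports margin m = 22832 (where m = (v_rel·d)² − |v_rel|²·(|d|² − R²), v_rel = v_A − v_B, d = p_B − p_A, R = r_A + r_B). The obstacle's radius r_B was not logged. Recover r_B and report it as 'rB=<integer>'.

m = 22832
d = (-10, -11);  v_rel = (-14, -4),  |v_rel|² = 212
v_rel×d = (-14)·(-11) − (-4)·(-10) = 114
since m = R²·212 − 114²:  R² = (12996 + 22832) / 212 = 169
R = √169 = 13  ⇒  r_B = 13 − 6 = 7

rB=7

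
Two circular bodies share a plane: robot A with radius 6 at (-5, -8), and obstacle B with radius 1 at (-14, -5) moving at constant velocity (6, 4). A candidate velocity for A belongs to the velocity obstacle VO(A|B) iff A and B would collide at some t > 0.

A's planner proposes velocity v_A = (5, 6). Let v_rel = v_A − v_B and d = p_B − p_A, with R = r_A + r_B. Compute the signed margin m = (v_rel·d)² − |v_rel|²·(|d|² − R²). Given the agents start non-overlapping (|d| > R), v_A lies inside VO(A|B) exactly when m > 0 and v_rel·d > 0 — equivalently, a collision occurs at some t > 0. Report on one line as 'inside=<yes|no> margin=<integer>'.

d = (-9, 3),  |d|² = 90;  R = 6+1 = 7,  c = 90−7² = 41
v_rel = (-1, 2),  |v_rel|² = 5;  v_rel·d = (-1)·(-9) + (2)·(3) = 15
5·t² − 30·t + 41 = 0  ⇒  m = 15² − 5·41 = 20
m = 20 > 0,  v_rel·d = 15 > 0  ⇒  inside

inside=yes margin=20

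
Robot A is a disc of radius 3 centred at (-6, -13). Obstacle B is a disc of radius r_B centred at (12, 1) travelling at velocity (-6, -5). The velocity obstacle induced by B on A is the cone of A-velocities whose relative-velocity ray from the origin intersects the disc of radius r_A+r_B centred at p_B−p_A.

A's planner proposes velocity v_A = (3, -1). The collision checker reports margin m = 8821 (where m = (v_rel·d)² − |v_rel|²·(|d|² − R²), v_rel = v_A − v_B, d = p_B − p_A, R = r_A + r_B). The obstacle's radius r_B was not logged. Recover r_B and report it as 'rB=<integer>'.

m = 8821
d = (18, 14);  v_rel = (9, 4),  |v_rel|² = 97
v_rel×d = (9)·(14) − (4)·(18) = 54
since m = R²·97 − 54²:  R² = (2916 + 8821) / 97 = 121
R = √121 = 11  ⇒  r_B = 11 − 3 = 8

rB=8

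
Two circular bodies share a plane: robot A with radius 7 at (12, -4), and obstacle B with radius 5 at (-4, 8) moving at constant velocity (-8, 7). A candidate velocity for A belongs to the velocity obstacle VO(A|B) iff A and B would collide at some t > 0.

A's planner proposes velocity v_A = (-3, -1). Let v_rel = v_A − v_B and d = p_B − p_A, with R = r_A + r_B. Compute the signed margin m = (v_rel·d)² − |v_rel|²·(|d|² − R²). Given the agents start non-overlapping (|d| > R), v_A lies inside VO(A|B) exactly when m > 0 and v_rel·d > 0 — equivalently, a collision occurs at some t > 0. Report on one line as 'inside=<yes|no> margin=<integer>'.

d = (-16, 12),  |d|² = 400;  R = 7+5 = 12,  c = 400−12² = 256
v_rel = (5, -8),  |v_rel|² = 89;  v_rel·d = (5)·(-16) + (-8)·(12) = -176
89·t² + 352·t + 256 = 0  ⇒  m = (-176)² − 89·256 = 8192
m = 8192 > 0,  v_rel·d = -176 < 0  ⇒  outside

inside=no margin=8192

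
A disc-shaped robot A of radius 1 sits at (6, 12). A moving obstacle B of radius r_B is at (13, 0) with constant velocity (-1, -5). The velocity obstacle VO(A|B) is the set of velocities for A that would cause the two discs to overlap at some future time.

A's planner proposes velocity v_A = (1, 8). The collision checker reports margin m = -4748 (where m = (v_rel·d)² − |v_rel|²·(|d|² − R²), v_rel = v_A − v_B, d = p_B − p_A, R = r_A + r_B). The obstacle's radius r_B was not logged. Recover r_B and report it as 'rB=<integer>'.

m = -4748
d = (7, -12);  v_rel = (2, 13),  |v_rel|² = 173
v_rel×d = (2)·(-12) − (13)·(7) = -115
since m = R²·173 − (-115)²:  R² = (13225 + -4748) / 173 = 49
R = √49 = 7  ⇒  r_B = 7 − 1 = 6

rB=6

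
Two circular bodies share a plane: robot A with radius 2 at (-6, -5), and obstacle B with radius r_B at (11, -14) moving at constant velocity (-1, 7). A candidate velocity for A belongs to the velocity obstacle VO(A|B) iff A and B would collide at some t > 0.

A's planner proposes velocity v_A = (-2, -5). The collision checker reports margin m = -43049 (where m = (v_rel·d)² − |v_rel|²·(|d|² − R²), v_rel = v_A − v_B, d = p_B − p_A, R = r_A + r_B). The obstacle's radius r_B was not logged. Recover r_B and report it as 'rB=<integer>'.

m = -43049
d = (17, -9);  v_rel = (-1, -12),  |v_rel|² = 145
v_rel×d = (-1)·(-9) − (-12)·(17) = 213
since m = R²·145 − 213²:  R² = (45369 + -43049) / 145 = 16
R = √16 = 4  ⇒  r_B = 4 − 2 = 2

rB=2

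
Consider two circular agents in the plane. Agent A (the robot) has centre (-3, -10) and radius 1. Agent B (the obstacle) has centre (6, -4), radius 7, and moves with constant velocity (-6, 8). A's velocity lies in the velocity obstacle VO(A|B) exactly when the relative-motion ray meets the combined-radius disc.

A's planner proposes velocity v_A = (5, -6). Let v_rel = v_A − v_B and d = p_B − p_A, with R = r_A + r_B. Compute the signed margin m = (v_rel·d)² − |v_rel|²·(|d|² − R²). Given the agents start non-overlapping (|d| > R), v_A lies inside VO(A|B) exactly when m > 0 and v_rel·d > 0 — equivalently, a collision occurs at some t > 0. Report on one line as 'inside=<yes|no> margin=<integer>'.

d = (9, 6),  |d|² = 117;  R = 1+7 = 8,  c = 117−8² = 53
v_rel = (11, -14),  |v_rel|² = 317;  v_rel·d = (11)·(9) + (-14)·(6) = 15
317·t² − 30·t + 53 = 0  ⇒  m = 15² − 317·53 = -16576
m = -16576 < 0,  v_rel·d = 15 > 0  ⇒  outside

inside=no margin=-16576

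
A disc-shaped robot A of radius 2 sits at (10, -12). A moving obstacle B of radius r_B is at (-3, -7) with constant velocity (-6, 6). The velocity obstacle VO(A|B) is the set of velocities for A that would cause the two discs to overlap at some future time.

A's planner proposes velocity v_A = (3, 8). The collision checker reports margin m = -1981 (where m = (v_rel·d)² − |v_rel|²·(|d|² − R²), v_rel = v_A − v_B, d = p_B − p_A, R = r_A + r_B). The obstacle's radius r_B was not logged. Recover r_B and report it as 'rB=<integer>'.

m = -1981
d = (-13, 5);  v_rel = (9, 2),  |v_rel|² = 85
v_rel×d = (9)·(5) − (2)·(-13) = 71
since m = R²·85 − 71²:  R² = (5041 + -1981) / 85 = 36
R = √36 = 6  ⇒  r_B = 6 − 2 = 4

rB=4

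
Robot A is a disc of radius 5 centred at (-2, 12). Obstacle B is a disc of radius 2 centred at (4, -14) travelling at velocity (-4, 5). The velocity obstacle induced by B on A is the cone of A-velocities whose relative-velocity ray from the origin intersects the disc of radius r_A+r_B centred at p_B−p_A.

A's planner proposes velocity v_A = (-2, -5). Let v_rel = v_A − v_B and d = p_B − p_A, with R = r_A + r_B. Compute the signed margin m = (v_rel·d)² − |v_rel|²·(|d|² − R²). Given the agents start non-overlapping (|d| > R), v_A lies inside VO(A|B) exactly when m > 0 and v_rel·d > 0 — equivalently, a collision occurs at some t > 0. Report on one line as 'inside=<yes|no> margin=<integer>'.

d = (6, -26),  |d|² = 712;  R = 5+2 = 7,  c = 712−7² = 663
v_rel = (2, -10),  |v_rel|² = 104;  v_rel·d = (2)·(6) + (-10)·(-26) = 272
104·t² − 544·t + 663 = 0  ⇒  m = 272² − 104·663 = 5032
m = 5032 > 0,  v_rel·d = 272 > 0  ⇒  inside

inside=yes margin=5032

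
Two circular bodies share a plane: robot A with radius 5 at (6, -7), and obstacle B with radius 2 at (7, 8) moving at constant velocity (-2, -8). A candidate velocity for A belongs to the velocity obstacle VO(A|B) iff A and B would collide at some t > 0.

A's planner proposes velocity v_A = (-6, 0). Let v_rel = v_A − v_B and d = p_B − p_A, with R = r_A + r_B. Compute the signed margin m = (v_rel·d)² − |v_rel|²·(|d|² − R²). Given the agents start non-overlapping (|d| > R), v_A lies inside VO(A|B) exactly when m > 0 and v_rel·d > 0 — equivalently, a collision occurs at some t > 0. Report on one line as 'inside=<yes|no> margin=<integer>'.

d = (1, 15),  |d|² = 226;  R = 5+2 = 7,  c = 226−7² = 177
v_rel = (-4, 8),  |v_rel|² = 80;  v_rel·d = (-4)·(1) + (8)·(15) = 116
80·t² − 232·t + 177 = 0  ⇒  m = 116² − 80·177 = -704
m = -704 < 0,  v_rel·d = 116 > 0  ⇒  outside

inside=no margin=-704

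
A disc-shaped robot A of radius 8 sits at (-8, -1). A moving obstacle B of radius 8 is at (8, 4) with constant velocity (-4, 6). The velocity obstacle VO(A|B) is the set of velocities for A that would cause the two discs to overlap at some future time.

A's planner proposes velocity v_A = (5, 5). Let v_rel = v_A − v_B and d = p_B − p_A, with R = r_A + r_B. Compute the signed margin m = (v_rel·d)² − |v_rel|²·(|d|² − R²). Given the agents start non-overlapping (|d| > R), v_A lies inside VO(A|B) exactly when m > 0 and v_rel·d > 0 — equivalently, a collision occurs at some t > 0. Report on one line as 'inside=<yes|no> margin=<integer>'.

d = (16, 5),  |d|² = 281;  R = 8+8 = 16,  c = 281−16² = 25
v_rel = (9, -1),  |v_rel|² = 82;  v_rel·d = (9)·(16) + (-1)·(5) = 139
82·t² − 278·t + 25 = 0  ⇒  m = 139² − 82·25 = 17271
m = 17271 > 0,  v_rel·d = 139 > 0  ⇒  inside

inside=yes margin=17271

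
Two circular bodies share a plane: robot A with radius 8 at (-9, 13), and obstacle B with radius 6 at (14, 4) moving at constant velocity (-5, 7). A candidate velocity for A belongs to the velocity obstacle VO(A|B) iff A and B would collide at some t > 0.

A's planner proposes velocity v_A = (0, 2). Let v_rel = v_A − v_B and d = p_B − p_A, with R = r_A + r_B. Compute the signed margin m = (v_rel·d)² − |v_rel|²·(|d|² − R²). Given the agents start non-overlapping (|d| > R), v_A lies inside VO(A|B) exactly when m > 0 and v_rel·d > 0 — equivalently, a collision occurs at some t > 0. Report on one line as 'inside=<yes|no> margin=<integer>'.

d = (23, -9),  |d|² = 610;  R = 8+6 = 14,  c = 610−14² = 414
v_rel = (5, -5),  |v_rel|² = 50;  v_rel·d = (5)·(23) + (-5)·(-9) = 160
50·t² − 320·t + 414 = 0  ⇒  m = 160² − 50·414 = 4900
m = 4900 > 0,  v_rel·d = 160 > 0  ⇒  inside

inside=yes margin=4900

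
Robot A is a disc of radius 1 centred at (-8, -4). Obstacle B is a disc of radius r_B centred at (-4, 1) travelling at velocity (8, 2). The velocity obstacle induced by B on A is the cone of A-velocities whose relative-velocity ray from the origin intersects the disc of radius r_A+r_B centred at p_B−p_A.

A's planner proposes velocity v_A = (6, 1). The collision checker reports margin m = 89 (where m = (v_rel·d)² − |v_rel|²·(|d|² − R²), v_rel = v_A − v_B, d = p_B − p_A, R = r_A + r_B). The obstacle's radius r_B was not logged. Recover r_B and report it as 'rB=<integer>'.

m = 89
d = (4, 5);  v_rel = (-2, -1),  |v_rel|² = 5
v_rel×d = (-2)·(5) − (-1)·(4) = -6
since m = R²·5 − (-6)²:  R² = (36 + 89) / 5 = 25
R = √25 = 5  ⇒  r_B = 5 − 1 = 4

rB=4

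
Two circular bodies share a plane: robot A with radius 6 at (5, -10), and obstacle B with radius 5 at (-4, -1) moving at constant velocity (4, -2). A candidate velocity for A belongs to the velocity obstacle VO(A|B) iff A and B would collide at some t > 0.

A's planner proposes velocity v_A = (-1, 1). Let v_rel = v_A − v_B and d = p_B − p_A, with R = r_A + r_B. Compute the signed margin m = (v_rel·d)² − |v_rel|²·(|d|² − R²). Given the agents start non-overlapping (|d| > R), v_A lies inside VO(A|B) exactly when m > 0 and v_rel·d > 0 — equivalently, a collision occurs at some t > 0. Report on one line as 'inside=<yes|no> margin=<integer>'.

d = (-9, 9),  |d|² = 162;  R = 6+5 = 11,  c = 162−11² = 41
v_rel = (-5, 3),  |v_rel|² = 34;  v_rel·d = (-5)·(-9) + (3)·(9) = 72
34·t² − 144·t + 41 = 0  ⇒  m = 72² − 34·41 = 3790
m = 3790 > 0,  v_rel·d = 72 > 0  ⇒  inside

inside=yes margin=3790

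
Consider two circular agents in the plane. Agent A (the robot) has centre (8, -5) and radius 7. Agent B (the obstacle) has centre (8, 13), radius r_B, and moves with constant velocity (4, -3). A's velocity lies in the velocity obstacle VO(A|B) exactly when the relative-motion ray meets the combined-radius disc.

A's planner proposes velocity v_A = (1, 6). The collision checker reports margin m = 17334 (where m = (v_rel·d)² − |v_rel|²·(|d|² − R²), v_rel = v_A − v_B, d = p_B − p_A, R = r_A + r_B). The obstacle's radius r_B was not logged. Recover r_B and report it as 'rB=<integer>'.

m = 17334
d = (0, 18);  v_rel = (-3, 9),  |v_rel|² = 90
v_rel×d = (-3)·(18) − (9)·(0) = -54
since m = R²·90 − (-54)²:  R² = (2916 + 17334) / 90 = 225
R = √225 = 15  ⇒  r_B = 15 − 7 = 8

rB=8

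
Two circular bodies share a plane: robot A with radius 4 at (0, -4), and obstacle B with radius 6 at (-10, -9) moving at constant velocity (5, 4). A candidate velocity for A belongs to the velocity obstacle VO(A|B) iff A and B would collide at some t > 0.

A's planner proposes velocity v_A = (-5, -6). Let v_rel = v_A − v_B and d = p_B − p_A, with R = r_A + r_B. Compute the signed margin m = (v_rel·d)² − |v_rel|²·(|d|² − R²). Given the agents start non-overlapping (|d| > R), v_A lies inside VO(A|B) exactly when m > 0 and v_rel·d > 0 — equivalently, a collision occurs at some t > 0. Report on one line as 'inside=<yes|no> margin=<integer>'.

d = (-10, -5),  |d|² = 125;  R = 4+6 = 10,  c = 125−10² = 25
v_rel = (-10, -10),  |v_rel|² = 200;  v_rel·d = (-10)·(-10) + (-10)·(-5) = 150
200·t² − 300·t + 25 = 0  ⇒  m = 150² − 200·25 = 17500
m = 17500 > 0,  v_rel·d = 150 > 0  ⇒  inside

inside=yes margin=17500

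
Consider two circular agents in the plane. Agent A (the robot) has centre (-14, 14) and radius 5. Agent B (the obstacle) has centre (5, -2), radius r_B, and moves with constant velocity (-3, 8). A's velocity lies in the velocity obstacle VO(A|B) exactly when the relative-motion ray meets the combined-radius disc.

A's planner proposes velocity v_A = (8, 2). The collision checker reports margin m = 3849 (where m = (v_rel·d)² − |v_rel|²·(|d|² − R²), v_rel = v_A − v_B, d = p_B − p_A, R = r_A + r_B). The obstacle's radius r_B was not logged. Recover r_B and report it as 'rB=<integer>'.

m = 3849
d = (19, -16);  v_rel = (11, -6),  |v_rel|² = 157
v_rel×d = (11)·(-16) − (-6)·(19) = -62
since m = R²·157 − (-62)²:  R² = (3844 + 3849) / 157 = 49
R = √49 = 7  ⇒  r_B = 7 − 5 = 2

rB=2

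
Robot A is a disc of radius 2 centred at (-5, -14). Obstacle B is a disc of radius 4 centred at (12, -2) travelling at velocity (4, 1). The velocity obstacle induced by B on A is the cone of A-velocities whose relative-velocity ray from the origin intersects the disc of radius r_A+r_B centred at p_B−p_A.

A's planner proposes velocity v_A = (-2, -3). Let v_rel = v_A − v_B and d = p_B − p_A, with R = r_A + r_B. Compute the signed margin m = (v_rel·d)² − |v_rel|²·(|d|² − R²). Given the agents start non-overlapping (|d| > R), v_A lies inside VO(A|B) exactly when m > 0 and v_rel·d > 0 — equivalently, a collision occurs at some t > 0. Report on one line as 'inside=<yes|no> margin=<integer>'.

d = (17, 12),  |d|² = 433;  R = 2+4 = 6,  c = 433−6² = 397
v_rel = (-6, -4),  |v_rel|² = 52;  v_rel·d = (-6)·(17) + (-4)·(12) = -150
52·t² + 300·t + 397 = 0  ⇒  m = (-150)² − 52·397 = 1856
m = 1856 > 0,  v_rel·d = -150 < 0  ⇒  outside

inside=no margin=1856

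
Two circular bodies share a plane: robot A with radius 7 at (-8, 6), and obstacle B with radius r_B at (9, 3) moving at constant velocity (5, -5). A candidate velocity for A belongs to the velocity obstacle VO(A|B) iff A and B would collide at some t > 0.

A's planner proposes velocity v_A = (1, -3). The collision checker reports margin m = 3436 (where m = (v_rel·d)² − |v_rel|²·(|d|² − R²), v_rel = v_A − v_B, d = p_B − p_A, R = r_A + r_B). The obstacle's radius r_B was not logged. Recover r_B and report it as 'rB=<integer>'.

m = 3436
d = (17, -3);  v_rel = (-4, 2),  |v_rel|² = 20
v_rel×d = (-4)·(-3) − (2)·(17) = -22
since m = R²·20 − (-22)²:  R² = (484 + 3436) / 20 = 196
R = √196 = 14  ⇒  r_B = 14 − 7 = 7

rB=7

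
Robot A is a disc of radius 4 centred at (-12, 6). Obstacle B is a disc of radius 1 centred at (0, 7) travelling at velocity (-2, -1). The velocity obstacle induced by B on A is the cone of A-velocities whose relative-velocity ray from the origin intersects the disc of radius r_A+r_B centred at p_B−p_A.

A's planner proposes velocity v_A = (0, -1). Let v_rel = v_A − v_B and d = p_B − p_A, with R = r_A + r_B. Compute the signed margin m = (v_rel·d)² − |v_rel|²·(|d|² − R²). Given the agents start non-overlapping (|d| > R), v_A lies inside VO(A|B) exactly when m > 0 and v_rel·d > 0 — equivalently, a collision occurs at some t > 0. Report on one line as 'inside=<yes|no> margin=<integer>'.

d = (12, 1),  |d|² = 145;  R = 4+1 = 5,  c = 145−5² = 120
v_rel = (2, 0),  |v_rel|² = 4;  v_rel·d = (2)·(12) + (0)·(1) = 24
4·t² − 48·t + 120 = 0  ⇒  m = 24² − 4·120 = 96
m = 96 > 0,  v_rel·d = 24 > 0  ⇒  inside

inside=yes margin=96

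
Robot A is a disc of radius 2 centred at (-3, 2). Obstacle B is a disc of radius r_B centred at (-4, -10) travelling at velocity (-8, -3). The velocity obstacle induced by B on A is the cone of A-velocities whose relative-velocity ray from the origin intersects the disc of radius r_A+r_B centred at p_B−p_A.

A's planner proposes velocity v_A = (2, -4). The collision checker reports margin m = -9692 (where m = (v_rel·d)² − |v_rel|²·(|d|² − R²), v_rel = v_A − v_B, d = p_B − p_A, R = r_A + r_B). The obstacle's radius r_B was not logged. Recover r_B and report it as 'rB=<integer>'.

m = -9692
d = (-1, -12);  v_rel = (10, -1),  |v_rel|² = 101
v_rel×d = (10)·(-12) − (-1)·(-1) = -121
since m = R²·101 − (-121)²:  R² = (14641 + -9692) / 101 = 49
R = √49 = 7  ⇒  r_B = 7 − 2 = 5

rB=5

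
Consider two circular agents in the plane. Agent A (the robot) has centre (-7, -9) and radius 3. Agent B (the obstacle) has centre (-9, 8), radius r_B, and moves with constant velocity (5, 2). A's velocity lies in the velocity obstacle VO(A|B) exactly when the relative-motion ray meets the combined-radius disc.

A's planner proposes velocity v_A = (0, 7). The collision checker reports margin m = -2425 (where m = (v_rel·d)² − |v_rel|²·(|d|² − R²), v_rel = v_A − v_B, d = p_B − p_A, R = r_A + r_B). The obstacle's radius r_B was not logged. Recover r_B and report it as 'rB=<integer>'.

m = -2425
d = (-2, 17);  v_rel = (-5, 5),  |v_rel|² = 50
v_rel×d = (-5)·(17) − (5)·(-2) = -75
since m = R²·50 − (-75)²:  R² = (5625 + -2425) / 50 = 64
R = √64 = 8  ⇒  r_B = 8 − 3 = 5

rB=5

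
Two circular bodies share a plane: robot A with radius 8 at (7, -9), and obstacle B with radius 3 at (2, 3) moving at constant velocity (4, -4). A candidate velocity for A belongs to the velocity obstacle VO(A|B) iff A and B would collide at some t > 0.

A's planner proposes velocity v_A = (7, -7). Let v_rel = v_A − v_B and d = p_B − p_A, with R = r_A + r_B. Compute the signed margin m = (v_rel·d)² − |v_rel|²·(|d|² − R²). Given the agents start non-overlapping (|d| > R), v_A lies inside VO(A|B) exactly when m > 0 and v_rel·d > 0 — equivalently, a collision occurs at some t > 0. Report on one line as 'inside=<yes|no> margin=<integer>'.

d = (-5, 12),  |d|² = 169;  R = 8+3 = 11,  c = 169−11² = 48
v_rel = (3, -3),  |v_rel|² = 18;  v_rel·d = (3)·(-5) + (-3)·(12) = -51
18·t² + 102·t + 48 = 0  ⇒  m = (-51)² − 18·48 = 1737
m = 1737 > 0,  v_rel·d = -51 < 0  ⇒  outside

inside=no margin=1737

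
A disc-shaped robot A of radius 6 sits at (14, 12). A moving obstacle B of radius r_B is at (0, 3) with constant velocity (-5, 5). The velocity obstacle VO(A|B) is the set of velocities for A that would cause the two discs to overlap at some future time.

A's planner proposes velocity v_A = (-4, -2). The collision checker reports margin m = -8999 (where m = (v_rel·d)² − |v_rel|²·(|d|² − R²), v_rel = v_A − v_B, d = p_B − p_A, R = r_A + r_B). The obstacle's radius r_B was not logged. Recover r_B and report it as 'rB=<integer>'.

m = -8999
d = (-14, -9);  v_rel = (1, -7),  |v_rel|² = 50
v_rel×d = (1)·(-9) − (-7)·(-14) = -107
since m = R²·50 − (-107)²:  R² = (11449 + -8999) / 50 = 49
R = √49 = 7  ⇒  r_B = 7 − 6 = 1

rB=1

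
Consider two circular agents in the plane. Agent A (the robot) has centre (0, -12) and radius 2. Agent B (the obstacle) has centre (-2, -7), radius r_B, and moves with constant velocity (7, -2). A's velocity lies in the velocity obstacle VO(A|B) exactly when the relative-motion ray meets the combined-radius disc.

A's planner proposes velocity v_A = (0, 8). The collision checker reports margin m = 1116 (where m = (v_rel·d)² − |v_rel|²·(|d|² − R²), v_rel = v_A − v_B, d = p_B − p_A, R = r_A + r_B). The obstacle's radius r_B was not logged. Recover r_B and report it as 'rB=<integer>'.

m = 1116
d = (-2, 5);  v_rel = (-7, 10),  |v_rel|² = 149
v_rel×d = (-7)·(5) − (10)·(-2) = -15
since m = R²·149 − (-15)²:  R² = (225 + 1116) / 149 = 9
R = √9 = 3  ⇒  r_B = 3 − 2 = 1

rB=1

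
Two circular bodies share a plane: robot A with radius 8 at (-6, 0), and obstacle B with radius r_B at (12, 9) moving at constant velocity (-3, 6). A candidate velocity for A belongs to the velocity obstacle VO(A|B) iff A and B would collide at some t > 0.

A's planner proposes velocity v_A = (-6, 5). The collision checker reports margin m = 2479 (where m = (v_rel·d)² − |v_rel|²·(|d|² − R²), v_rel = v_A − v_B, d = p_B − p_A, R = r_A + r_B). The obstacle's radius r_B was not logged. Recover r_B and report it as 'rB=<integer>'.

m = 2479
d = (18, 9);  v_rel = (-3, -1),  |v_rel|² = 10
v_rel×d = (-3)·(9) − (-1)·(18) = -9
since m = R²·10 − (-9)²:  R² = (81 + 2479) / 10 = 256
R = √256 = 16  ⇒  r_B = 16 − 8 = 8

rB=8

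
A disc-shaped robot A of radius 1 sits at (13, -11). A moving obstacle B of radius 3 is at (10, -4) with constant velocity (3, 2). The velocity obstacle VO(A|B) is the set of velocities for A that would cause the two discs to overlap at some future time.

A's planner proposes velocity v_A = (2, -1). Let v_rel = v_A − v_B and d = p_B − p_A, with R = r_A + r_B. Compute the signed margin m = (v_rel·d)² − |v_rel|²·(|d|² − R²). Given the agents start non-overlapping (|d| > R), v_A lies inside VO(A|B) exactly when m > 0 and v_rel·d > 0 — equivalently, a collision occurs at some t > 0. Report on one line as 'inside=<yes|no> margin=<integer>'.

d = (-3, 7),  |d|² = 58;  R = 1+3 = 4,  c = 58−4² = 42
v_rel = (-1, -3),  |v_rel|² = 10;  v_rel·d = (-1)·(-3) + (-3)·(7) = -18
10·t² + 36·t + 42 = 0  ⇒  m = (-18)² − 10·42 = -96
m = -96 < 0,  v_rel·d = -18 < 0  ⇒  outside

inside=no margin=-96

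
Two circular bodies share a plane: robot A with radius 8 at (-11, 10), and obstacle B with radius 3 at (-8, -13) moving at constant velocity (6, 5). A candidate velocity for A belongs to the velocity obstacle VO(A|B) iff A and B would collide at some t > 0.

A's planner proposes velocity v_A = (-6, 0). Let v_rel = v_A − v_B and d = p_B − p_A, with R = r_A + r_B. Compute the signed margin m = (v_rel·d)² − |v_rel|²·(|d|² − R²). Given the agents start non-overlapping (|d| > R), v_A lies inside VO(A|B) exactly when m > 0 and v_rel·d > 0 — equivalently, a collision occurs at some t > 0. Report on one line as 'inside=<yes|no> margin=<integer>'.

d = (3, -23),  |d|² = 538;  R = 8+3 = 11,  c = 538−11² = 417
v_rel = (-12, -5),  |v_rel|² = 169;  v_rel·d = (-12)·(3) + (-5)·(-23) = 79
169·t² − 158·t + 417 = 0  ⇒  m = 79² − 169·417 = -64232
m = -64232 < 0,  v_rel·d = 79 > 0  ⇒  outside

inside=no margin=-64232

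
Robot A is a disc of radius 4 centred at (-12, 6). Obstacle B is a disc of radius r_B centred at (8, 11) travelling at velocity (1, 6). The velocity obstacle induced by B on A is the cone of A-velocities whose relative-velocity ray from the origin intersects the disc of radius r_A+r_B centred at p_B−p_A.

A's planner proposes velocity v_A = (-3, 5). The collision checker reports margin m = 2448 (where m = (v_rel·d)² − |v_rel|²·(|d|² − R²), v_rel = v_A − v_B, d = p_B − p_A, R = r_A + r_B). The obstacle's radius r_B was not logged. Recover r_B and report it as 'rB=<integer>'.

m = 2448
d = (20, 5);  v_rel = (-4, -1),  |v_rel|² = 17
v_rel×d = (-4)·(5) − (-1)·(20) = 0
since m = R²·17 − 0²:  R² = (0 + 2448) / 17 = 144
R = √144 = 12  ⇒  r_B = 12 − 4 = 8

rB=8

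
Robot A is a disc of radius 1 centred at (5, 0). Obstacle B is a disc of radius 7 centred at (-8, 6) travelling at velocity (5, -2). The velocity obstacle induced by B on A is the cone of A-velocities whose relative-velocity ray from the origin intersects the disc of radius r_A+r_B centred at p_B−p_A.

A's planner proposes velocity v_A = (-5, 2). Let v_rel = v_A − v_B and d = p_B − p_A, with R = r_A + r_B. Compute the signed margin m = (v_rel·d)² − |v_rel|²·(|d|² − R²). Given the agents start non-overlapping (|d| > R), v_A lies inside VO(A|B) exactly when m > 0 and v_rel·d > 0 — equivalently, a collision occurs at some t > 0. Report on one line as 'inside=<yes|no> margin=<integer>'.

d = (-13, 6),  |d|² = 205;  R = 1+7 = 8,  c = 205−8² = 141
v_rel = (-10, 4),  |v_rel|² = 116;  v_rel·d = (-10)·(-13) + (4)·(6) = 154
116·t² − 308·t + 141 = 0  ⇒  m = 154² − 116·141 = 7360
m = 7360 > 0,  v_rel·d = 154 > 0  ⇒  inside

inside=yes margin=7360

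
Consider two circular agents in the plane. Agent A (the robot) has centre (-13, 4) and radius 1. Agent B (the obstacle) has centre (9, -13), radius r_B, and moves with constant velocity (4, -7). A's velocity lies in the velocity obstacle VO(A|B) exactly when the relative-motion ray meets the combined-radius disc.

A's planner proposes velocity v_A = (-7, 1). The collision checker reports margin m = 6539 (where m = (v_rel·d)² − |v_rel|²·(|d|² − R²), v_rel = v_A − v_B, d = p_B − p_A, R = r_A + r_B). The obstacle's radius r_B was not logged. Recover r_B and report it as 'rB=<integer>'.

m = 6539
d = (22, -17);  v_rel = (-11, 8),  |v_rel|² = 185
v_rel×d = (-11)·(-17) − (8)·(22) = 11
since m = R²·185 − 11²:  R² = (121 + 6539) / 185 = 36
R = √36 = 6  ⇒  r_B = 6 − 1 = 5

rB=5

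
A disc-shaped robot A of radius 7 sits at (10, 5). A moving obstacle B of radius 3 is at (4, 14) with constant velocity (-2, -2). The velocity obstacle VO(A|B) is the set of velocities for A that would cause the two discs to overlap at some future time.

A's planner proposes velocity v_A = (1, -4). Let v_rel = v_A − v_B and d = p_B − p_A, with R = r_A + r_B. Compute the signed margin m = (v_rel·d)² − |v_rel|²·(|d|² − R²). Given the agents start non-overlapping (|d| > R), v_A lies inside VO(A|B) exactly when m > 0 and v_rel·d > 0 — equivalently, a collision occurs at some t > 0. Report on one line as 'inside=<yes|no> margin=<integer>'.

d = (-6, 9),  |d|² = 117;  R = 7+3 = 10,  c = 117−10² = 17
v_rel = (3, -2),  |v_rel|² = 13;  v_rel·d = (3)·(-6) + (-2)·(9) = -36
13·t² + 72·t + 17 = 0  ⇒  m = (-36)² − 13·17 = 1075
m = 1075 > 0,  v_rel·d = -36 < 0  ⇒  outside

inside=no margin=1075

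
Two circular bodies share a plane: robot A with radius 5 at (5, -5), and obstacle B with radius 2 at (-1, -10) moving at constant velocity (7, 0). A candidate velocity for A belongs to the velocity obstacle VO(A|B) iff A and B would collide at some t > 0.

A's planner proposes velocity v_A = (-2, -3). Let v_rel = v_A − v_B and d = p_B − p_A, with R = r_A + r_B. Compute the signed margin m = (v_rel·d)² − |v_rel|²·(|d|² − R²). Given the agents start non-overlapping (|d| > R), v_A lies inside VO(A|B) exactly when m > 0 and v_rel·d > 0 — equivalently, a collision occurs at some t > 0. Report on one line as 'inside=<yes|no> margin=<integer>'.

d = (-6, -5),  |d|² = 61;  R = 5+2 = 7,  c = 61−7² = 12
v_rel = (-9, -3),  |v_rel|² = 90;  v_rel·d = (-9)·(-6) + (-3)·(-5) = 69
90·t² − 138·t + 12 = 0  ⇒  m = 69² − 90·12 = 3681
m = 3681 > 0,  v_rel·d = 69 > 0  ⇒  inside

inside=yes margin=3681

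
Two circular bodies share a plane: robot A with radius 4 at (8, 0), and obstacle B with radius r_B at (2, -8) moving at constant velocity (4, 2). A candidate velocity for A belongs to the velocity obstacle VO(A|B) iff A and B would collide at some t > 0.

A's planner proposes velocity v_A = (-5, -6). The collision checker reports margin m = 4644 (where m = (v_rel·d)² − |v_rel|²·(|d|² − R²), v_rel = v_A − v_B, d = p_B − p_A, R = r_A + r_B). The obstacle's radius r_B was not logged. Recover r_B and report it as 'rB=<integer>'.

m = 4644
d = (-6, -8);  v_rel = (-9, -8),  |v_rel|² = 145
v_rel×d = (-9)·(-8) − (-8)·(-6) = 24
since m = R²·145 − 24²:  R² = (576 + 4644) / 145 = 36
R = √36 = 6  ⇒  r_B = 6 − 4 = 2

rB=2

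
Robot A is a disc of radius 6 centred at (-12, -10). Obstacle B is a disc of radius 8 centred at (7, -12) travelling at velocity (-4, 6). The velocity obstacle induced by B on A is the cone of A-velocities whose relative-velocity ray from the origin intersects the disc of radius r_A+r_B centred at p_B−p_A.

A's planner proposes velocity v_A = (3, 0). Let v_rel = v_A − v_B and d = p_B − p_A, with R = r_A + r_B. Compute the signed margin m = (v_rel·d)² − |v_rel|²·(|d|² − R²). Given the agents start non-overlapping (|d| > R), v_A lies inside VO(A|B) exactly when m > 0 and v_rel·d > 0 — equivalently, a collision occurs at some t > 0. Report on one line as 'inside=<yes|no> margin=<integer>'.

d = (19, -2),  |d|² = 365;  R = 6+8 = 14,  c = 365−14² = 169
v_rel = (7, -6),  |v_rel|² = 85;  v_rel·d = (7)·(19) + (-6)·(-2) = 145
85·t² − 290·t + 169 = 0  ⇒  m = 145² − 85·169 = 6660
m = 6660 > 0,  v_rel·d = 145 > 0  ⇒  inside

inside=yes margin=6660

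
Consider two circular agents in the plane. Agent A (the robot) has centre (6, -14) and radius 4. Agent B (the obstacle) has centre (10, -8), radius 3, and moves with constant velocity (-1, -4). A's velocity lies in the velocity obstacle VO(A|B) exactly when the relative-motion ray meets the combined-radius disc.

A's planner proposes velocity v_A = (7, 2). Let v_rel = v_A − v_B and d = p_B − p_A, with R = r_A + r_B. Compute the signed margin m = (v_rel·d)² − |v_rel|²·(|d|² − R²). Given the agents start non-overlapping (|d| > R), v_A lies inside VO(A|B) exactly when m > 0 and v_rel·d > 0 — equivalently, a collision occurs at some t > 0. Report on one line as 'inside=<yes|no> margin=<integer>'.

d = (4, 6),  |d|² = 52;  R = 4+3 = 7,  c = 52−7² = 3
v_rel = (8, 6),  |v_rel|² = 100;  v_rel·d = (8)·(4) + (6)·(6) = 68
100·t² − 136·t + 3 = 0  ⇒  m = 68² − 100·3 = 4324
m = 4324 > 0,  v_rel·d = 68 > 0  ⇒  inside

inside=yes margin=4324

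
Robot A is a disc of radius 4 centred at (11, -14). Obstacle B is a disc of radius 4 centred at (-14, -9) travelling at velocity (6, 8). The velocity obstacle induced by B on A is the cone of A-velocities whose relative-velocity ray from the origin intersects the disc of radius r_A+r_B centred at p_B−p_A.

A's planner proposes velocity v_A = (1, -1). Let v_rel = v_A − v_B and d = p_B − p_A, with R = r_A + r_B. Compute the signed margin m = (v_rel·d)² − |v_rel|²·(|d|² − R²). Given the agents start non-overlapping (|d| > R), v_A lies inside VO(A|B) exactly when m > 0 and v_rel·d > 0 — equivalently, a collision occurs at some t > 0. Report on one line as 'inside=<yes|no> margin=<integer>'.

d = (-25, 5),  |d|² = 650;  R = 4+4 = 8,  c = 650−8² = 586
v_rel = (-5, -9),  |v_rel|² = 106;  v_rel·d = (-5)·(-25) + (-9)·(5) = 80
106·t² − 160·t + 586 = 0  ⇒  m = 80² − 106·586 = -55716
m = -55716 < 0,  v_rel·d = 80 > 0  ⇒  outside

inside=no margin=-55716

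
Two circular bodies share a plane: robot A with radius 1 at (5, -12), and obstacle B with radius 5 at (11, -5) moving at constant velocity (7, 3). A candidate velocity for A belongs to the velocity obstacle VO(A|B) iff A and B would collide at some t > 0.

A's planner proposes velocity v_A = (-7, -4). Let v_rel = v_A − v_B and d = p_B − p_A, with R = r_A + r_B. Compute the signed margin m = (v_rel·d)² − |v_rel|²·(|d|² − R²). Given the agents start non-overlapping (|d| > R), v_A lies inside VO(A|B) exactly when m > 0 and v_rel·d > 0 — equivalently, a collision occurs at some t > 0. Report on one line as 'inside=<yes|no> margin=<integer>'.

d = (6, 7),  |d|² = 85;  R = 1+5 = 6,  c = 85−6² = 49
v_rel = (-14, -7),  |v_rel|² = 245;  v_rel·d = (-14)·(6) + (-7)·(7) = -133
245·t² + 266·t + 49 = 0  ⇒  m = (-133)² − 245·49 = 5684
m = 5684 > 0,  v_rel·d = -133 < 0  ⇒  outside

inside=no margin=5684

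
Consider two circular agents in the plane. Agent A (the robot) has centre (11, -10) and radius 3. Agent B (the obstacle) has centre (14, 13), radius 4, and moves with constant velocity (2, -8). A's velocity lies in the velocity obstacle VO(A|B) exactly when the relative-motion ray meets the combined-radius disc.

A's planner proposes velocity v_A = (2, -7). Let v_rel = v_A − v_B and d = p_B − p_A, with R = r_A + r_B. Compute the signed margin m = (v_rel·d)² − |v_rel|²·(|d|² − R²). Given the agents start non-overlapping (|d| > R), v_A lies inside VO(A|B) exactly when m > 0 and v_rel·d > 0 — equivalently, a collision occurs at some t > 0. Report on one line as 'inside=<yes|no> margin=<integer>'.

d = (3, 23),  |d|² = 538;  R = 3+4 = 7,  c = 538−7² = 489
v_rel = (0, 1),  |v_rel|² = 1;  v_rel·d = (0)·(3) + (1)·(23) = 23
1·t² − 46·t + 489 = 0  ⇒  m = 23² − 1·489 = 40
m = 40 > 0,  v_rel·d = 23 > 0  ⇒  inside

inside=yes margin=40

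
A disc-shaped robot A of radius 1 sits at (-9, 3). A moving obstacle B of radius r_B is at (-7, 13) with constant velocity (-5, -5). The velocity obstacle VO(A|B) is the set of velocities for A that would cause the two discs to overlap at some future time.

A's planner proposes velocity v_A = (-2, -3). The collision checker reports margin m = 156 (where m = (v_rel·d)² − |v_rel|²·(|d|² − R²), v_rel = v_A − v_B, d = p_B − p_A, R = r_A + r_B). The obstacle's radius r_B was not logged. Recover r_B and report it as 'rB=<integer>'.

m = 156
d = (2, 10);  v_rel = (3, 2),  |v_rel|² = 13
v_rel×d = (3)·(10) − (2)·(2) = 26
since m = R²·13 − 26²:  R² = (676 + 156) / 13 = 64
R = √64 = 8  ⇒  r_B = 8 − 1 = 7

rB=7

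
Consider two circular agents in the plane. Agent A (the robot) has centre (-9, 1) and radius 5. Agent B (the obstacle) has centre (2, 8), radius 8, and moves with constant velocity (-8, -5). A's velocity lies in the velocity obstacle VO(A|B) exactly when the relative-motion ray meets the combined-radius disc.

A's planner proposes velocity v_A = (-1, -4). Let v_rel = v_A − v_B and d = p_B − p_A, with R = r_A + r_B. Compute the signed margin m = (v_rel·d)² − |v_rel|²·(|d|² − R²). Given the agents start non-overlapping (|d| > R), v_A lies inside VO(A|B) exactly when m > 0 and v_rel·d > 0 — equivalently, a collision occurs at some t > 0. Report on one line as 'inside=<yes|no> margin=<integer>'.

d = (11, 7),  |d|² = 170;  R = 5+8 = 13,  c = 170−13² = 1
v_rel = (7, 1),  |v_rel|² = 50;  v_rel·d = (7)·(11) + (1)·(7) = 84
50·t² − 168·t + 1 = 0  ⇒  m = 84² − 50·1 = 7006
m = 7006 > 0,  v_rel·d = 84 > 0  ⇒  inside

inside=yes margin=7006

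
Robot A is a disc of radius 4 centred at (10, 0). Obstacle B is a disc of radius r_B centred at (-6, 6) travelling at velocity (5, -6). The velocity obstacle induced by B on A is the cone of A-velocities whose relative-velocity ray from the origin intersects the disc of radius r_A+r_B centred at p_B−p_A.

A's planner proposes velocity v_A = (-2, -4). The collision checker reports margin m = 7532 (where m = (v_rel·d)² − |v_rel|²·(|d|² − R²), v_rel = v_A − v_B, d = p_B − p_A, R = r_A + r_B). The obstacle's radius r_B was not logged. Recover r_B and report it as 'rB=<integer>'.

m = 7532
d = (-16, 6);  v_rel = (-7, 2),  |v_rel|² = 53
v_rel×d = (-7)·(6) − (2)·(-16) = -10
since m = R²·53 − (-10)²:  R² = (100 + 7532) / 53 = 144
R = √144 = 12  ⇒  r_B = 12 − 4 = 8

rB=8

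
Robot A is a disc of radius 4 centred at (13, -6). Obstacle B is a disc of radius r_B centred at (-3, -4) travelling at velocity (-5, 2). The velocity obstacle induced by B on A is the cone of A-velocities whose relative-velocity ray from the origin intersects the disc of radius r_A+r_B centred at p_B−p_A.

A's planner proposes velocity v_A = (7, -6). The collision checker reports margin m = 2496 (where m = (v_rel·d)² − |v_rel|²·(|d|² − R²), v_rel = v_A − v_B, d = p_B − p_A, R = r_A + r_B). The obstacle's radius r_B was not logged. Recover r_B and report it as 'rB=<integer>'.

m = 2496
d = (-16, 2);  v_rel = (12, -8),  |v_rel|² = 208
v_rel×d = (12)·(2) − (-8)·(-16) = -104
since m = R²·208 − (-104)²:  R² = (10816 + 2496) / 208 = 64
R = √64 = 8  ⇒  r_B = 8 − 4 = 4

rB=4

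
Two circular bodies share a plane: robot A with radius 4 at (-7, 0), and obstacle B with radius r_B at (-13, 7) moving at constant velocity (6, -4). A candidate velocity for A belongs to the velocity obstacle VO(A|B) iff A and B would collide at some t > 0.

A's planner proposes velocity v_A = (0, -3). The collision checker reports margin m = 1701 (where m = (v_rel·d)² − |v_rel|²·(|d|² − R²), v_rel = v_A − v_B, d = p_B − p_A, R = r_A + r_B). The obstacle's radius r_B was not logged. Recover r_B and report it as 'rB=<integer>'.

m = 1701
d = (-6, 7);  v_rel = (-6, 1),  |v_rel|² = 37
v_rel×d = (-6)·(7) − (1)·(-6) = -36
since m = R²·37 − (-36)²:  R² = (1296 + 1701) / 37 = 81
R = √81 = 9  ⇒  r_B = 9 − 4 = 5

rB=5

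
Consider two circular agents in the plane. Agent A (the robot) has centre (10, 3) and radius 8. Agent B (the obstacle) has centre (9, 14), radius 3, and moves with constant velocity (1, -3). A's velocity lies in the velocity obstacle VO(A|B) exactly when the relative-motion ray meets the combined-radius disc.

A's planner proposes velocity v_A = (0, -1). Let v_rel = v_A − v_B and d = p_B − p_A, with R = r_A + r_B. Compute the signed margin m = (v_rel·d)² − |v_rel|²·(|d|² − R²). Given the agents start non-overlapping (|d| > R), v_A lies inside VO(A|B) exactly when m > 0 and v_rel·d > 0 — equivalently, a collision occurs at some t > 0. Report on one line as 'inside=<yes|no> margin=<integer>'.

d = (-1, 11),  |d|² = 122;  R = 8+3 = 11,  c = 122−11² = 1
v_rel = (-1, 2),  |v_rel|² = 5;  v_rel·d = (-1)·(-1) + (2)·(11) = 23
5·t² − 46·t + 1 = 0  ⇒  m = 23² − 5·1 = 524
m = 524 > 0,  v_rel·d = 23 > 0  ⇒  inside

inside=yes margin=524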